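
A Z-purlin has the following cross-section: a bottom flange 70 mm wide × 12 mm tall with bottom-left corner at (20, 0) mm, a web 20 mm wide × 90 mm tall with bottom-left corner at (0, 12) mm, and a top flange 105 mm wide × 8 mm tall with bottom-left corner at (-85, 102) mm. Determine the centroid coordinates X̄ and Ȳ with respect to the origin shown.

X̄ = 10.60 mm, Ȳ = 56.52 mm

bottom flange: A = 70 × 12 = 840.00, centroid at (55.00, 6.00).
web: A = 20 × 90 = 1800.00, centroid at (10.00, 57.00).
top flange: A = 105 × 8 = 840.00, centroid at (-32.50, 106.00).
ΣA = 3480.00 mm², ΣAX̄ = 36900.00 mm³, ΣAȲ = 196680.00 mm³.
X̄ = 36900.00/3480.00 = 10.60 mm; Ȳ = 196680.00/3480.00 = 56.52 mm.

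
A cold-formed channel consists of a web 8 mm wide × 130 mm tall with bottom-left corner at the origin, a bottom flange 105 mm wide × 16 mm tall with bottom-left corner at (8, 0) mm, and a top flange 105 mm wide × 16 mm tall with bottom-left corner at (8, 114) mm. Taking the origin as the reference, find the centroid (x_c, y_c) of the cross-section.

web: A = 8 × 130 = 1040.00, centroid at (4.00, 65.00).
bottom flange: A = 105 × 16 = 1680.00, centroid at (60.50, 8.00).
top flange: A = 105 × 16 = 1680.00, centroid at (60.50, 122.00).
ΣA = 4400.00 mm²
ΣAx_c = (1040.00)(4.00) + (1680.00)(60.50) + (1680.00)(60.50) = 207440.00 mm³
ΣAy_c = (1040.00)(65.00) + (1680.00)(8.00) + (1680.00)(122.00) = 286000.00 mm³
x_c = 207440.00 / 4400.00 = 47.15 mm
y_c = 286000.00 / 4400.00 = 65.00 mm

x_c = 47.15 mm, y_c = 65.00 mm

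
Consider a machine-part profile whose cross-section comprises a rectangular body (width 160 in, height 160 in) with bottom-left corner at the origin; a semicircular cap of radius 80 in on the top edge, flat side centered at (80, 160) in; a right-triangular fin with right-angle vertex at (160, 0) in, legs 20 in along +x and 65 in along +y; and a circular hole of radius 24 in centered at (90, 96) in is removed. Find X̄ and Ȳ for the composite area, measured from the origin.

X̄ = 81.11 in, Ȳ = 111.27 in

rectangular body: A = 160 × 160 = 25600.00, centroid at (80.00, 80.00).
semicircular top: A = ½π·80² = 10053.10, centroid at (80.00, 193.95).
triangular fin: A = ½·20·65 = 650.00, centroid at (166.67, 21.67).
hole: A = −π·24² = -1809.56, centroid at (90.00, 96.00).
ΣA = 34493.54 in², ΣAX̄ = 2797720.89 in³, ΣAȲ = 3838194.60 in³.
X̄ = 2797720.89/34493.54 = 81.11 in; Ȳ = 3838194.60/34493.54 = 111.27 in.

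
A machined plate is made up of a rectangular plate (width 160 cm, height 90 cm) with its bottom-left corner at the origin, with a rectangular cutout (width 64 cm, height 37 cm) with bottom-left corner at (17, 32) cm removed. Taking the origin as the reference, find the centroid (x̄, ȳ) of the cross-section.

x̄ = 86.10 cm, ȳ = 43.92 cm

plate: A = 160 × 90 = 14400.00, centroid at (80.00, 45.00).
hole: A = −(64 × 37) = -2368.00, centroid at (49.00, 50.50).
ΣA = 12032.00 cm², ΣAx̄ = 1035968.00 cm³, ΣAȳ = 528416.00 cm³.
x̄ = 1035968.00/12032.00 = 86.10 cm; ȳ = 528416.00/12032.00 = 43.92 cm.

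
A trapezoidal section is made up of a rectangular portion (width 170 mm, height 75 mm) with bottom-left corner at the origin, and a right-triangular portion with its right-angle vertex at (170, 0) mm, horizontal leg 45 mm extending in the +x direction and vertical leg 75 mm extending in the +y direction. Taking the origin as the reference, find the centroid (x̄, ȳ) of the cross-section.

Part | A | x̄ᵢ | ȳᵢ | A·x̄ᵢ | A·ȳᵢ
rectangular portion | 12750.00 | 85.00 | 37.50 | 1083750.00 | 478125.00
triangular portion | 1687.50 | 185.00 | 25.00 | 312187.50 | 42187.50
Σ | 14437.50 |  |  | 1395937.50 | 520312.50
x̄ = 1395937.50 / 14437.50 = 96.69 mm
ȳ = 520312.50 / 14437.50 = 36.04 mm

x̄ = 96.69 mm, ȳ = 36.04 mm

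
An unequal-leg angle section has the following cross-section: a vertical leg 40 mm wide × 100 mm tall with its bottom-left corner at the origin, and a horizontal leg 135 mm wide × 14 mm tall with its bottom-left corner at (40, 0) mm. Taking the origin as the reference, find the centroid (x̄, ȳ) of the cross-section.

x̄ = 48.08 mm, ȳ = 36.20 mm

Part | A | x̄ᵢ | ȳᵢ | A·x̄ᵢ | A·ȳᵢ
vertical leg | 4000.00 | 20.00 | 50.00 | 80000.00 | 200000.00
horizontal leg | 1890.00 | 107.50 | 7.00 | 203175.00 | 13230.00
Σ | 5890.00 |  |  | 283175.00 | 213230.00
x̄ = 283175.00 / 5890.00 = 48.08 mm
ȳ = 213230.00 / 5890.00 = 36.20 mm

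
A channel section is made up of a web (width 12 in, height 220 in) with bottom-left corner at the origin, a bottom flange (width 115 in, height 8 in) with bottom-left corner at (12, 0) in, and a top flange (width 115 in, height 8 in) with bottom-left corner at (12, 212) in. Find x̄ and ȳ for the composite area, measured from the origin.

Part | A | x̄ᵢ | ȳᵢ | A·x̄ᵢ | A·ȳᵢ
web | 2640.00 | 6.00 | 110.00 | 15840.00 | 290400.00
bottom flange | 920.00 | 69.50 | 4.00 | 63940.00 | 3680.00
top flange | 920.00 | 69.50 | 216.00 | 63940.00 | 198720.00
Σ | 4480.00 |  |  | 143720.00 | 492800.00
x̄ = 143720.00 / 4480.00 = 32.08 in
ȳ = 492800.00 / 4480.00 = 110.00 in

x̄ = 32.08 in, ȳ = 110.00 in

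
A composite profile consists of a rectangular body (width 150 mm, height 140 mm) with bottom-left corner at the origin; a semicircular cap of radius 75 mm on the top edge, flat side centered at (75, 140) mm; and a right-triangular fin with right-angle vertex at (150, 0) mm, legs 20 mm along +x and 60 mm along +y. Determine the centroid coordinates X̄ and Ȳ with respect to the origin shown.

rectangular body: A = 150 × 140 = 21000.00, centroid at (75.00, 70.00).
semicircular top: A = ½π·75² = 8835.73, centroid at (75.00, 171.83).
triangular fin: A = ½·20·60 = 600.00, centroid at (156.67, 20.00).
ΣA = 30435.73 mm², ΣAX̄ = 2331679.70 mm³, ΣAȲ = 3000252.11 mm³.
X̄ = 2331679.70/30435.73 = 76.61 mm; Ȳ = 3000252.11/30435.73 = 98.58 mm.

X̄ = 76.61 mm, Ȳ = 98.58 mm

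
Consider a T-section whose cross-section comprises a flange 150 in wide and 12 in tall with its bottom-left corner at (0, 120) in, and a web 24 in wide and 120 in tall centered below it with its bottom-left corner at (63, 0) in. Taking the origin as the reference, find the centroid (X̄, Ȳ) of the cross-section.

X̄ = 75.00 in, Ȳ = 85.38 in

web: A = 24 × 120 = 2880.00, centroid at (75.00, 60.00).
flange: A = 150 × 12 = 1800.00, centroid at (75.00, 126.00).
ΣA = 4680.00 in²
ΣAX̄ = (2880.00)(75.00) + (1800.00)(75.00) = 351000.00 in³
ΣAȲ = (2880.00)(60.00) + (1800.00)(126.00) = 399600.00 in³
X̄ = 351000.00 / 4680.00 = 75.00 in
Ȳ = 399600.00 / 4680.00 = 85.38 in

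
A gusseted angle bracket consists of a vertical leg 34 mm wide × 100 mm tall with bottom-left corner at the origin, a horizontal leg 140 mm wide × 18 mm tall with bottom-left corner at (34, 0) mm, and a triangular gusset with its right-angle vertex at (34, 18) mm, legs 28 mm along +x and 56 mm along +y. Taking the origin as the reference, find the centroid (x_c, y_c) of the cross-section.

x_c = 52.78 mm, y_c = 33.03 mm

vertical leg: A = 34 × 100 = 3400.00, centroid at (17.00, 50.00).
horizontal leg: A = 140 × 18 = 2520.00, centroid at (104.00, 9.00).
gusset: A = ½·28·56 = 784.00, centroid at (43.33, 36.67).
ΣA = 6704.00 mm²
ΣAx_c = (3400.00)(17.00) + (2520.00)(104.00) + (784.00)(43.33) = 353853.33 mm³
ΣAy_c = (3400.00)(50.00) + (2520.00)(9.00) + (784.00)(36.67) = 221426.67 mm³
x_c = 353853.33 / 6704.00 = 52.78 mm
y_c = 221426.67 / 6704.00 = 33.03 mm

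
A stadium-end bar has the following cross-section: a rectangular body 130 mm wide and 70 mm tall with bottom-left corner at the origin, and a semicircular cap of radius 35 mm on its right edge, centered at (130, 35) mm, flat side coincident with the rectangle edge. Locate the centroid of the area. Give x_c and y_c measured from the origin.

x_c = 78.94 mm, y_c = 35.00 mm

Part | A | x̄ᵢ | ȳᵢ | A·x̄ᵢ | A·ȳᵢ
rectangular body | 9100.00 | 65.00 | 35.00 | 591500.00 | 318500.00
semicircular end | 1924.23 | 144.85 | 35.00 | 278732.65 | 67347.89
Σ | 11024.23 |  |  | 870232.65 | 385847.89
x_c = 870232.65 / 11024.23 = 78.94 mm
y_c = 385847.89 / 11024.23 = 35.00 mm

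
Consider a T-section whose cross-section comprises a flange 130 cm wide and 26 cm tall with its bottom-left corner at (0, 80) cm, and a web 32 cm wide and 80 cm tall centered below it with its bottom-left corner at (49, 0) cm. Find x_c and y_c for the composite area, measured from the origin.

Part | A | x̄ᵢ | ȳᵢ | A·x̄ᵢ | A·ȳᵢ
web | 2560.00 | 65.00 | 40.00 | 166400.00 | 102400.00
flange | 3380.00 | 65.00 | 93.00 | 219700.00 | 314340.00
Σ | 5940.00 |  |  | 386100.00 | 416740.00
x_c = 386100.00 / 5940.00 = 65.00 cm
y_c = 416740.00 / 5940.00 = 70.16 cm

x_c = 65.00 cm, y_c = 70.16 cm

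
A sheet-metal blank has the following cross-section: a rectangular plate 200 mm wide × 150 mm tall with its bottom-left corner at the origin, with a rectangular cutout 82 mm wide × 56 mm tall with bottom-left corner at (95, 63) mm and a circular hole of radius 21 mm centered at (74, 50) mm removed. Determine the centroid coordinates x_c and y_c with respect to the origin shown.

x_c = 94.62 mm, y_c = 73.38 mm

Part | A | x̄ᵢ | ȳᵢ | A·x̄ᵢ | A·ȳᵢ
plate | 30000.00 | 100.00 | 75.00 | 3000000.00 | 2250000.00
hole 1 | -4592.00 | 136.00 | 91.00 | -624512.00 | -417872.00
hole 2 | -1385.44 | 74.00 | 50.00 | -102522.73 | -69272.12
Σ | 24022.56 |  |  | 2272965.27 | 1762855.88
x_c = 2272965.27 / 24022.56 = 94.62 mm
y_c = 1762855.88 / 24022.56 = 73.38 mm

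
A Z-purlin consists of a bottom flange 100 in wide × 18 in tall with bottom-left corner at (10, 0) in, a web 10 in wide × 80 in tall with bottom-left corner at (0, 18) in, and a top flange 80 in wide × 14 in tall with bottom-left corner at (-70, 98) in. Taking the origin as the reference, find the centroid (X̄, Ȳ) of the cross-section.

X̄ = 21.08 in, Ȳ = 48.44 in

bottom flange: A = 100 × 18 = 1800.00, centroid at (60.00, 9.00).
web: A = 10 × 80 = 800.00, centroid at (5.00, 58.00).
top flange: A = 80 × 14 = 1120.00, centroid at (-30.00, 105.00).
ΣA = 3720.00 in², ΣAX̄ = 78400.00 in³, ΣAȲ = 180200.00 in³.
X̄ = 78400.00/3720.00 = 21.08 in; Ȳ = 180200.00/3720.00 = 48.44 in.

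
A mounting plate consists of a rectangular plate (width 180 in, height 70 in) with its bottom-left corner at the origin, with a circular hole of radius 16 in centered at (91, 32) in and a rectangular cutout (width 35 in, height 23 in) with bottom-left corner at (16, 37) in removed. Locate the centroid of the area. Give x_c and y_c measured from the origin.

Part | A | x̄ᵢ | ȳᵢ | A·x̄ᵢ | A·ȳᵢ
plate | 12600.00 | 90.00 | 35.00 | 1134000.00 | 441000.00
hole 1 | -804.25 | 91.00 | 32.00 | -73186.54 | -25735.93
hole 2 | -805.00 | 33.50 | 48.50 | -26967.50 | -39042.50
Σ | 10990.75 |  |  | 1033845.96 | 376221.57
x_c = 1033845.96 / 10990.75 = 94.07 in
y_c = 376221.57 / 10990.75 = 34.23 in

x_c = 94.07 in, y_c = 34.23 in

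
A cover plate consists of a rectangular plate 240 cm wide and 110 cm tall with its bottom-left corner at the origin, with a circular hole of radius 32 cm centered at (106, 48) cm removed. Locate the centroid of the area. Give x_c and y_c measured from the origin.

plate: A = 240 × 110 = 26400.00, centroid at (120.00, 55.00).
hole: A = −π·32² = -3216.99, centroid at (106.00, 48.00).
ΣA = 23183.01 cm²
ΣAx_c = (26400.00)(120.00) + (-3216.99)(106.00) = 2826998.97 cm³
ΣAy_c = (26400.00)(55.00) + (-3216.99)(48.00) = 1297584.44 cm³
x_c = 2826998.97 / 23183.01 = 121.94 cm
y_c = 1297584.44 / 23183.01 = 55.97 cm

x_c = 121.94 cm, y_c = 55.97 cm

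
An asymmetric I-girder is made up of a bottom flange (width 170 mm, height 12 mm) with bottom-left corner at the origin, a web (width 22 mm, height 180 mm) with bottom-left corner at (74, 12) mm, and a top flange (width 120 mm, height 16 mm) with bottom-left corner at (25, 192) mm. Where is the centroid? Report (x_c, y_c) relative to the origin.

bottom flange: A = 170 × 12 = 2040.00, centroid at (85.00, 6.00).
web: A = 22 × 180 = 3960.00, centroid at (85.00, 102.00).
top flange: A = 120 × 16 = 1920.00, centroid at (85.00, 200.00).
ΣA = 7920.00 mm²
ΣAx_c = (2040.00)(85.00) + (3960.00)(85.00) + (1920.00)(85.00) = 673200.00 mm³
ΣAy_c = (2040.00)(6.00) + (3960.00)(102.00) + (1920.00)(200.00) = 800160.00 mm³
x_c = 673200.00 / 7920.00 = 85.00 mm
y_c = 800160.00 / 7920.00 = 101.03 mm

x_c = 85.00 mm, y_c = 101.03 mm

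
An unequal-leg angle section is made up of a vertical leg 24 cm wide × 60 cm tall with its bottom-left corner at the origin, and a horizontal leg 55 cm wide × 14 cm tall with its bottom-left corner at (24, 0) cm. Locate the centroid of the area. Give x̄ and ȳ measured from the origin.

x̄ = 25.76 cm, ȳ = 21.99 cm

vertical leg: A = 24 × 60 = 1440.00, centroid at (12.00, 30.00).
horizontal leg: A = 55 × 14 = 770.00, centroid at (51.50, 7.00).
ΣA = 2210.00 cm²
ΣAx̄ = (1440.00)(12.00) + (770.00)(51.50) = 56935.00 cm³
ΣAȳ = (1440.00)(30.00) + (770.00)(7.00) = 48590.00 cm³
x̄ = 56935.00 / 2210.00 = 25.76 cm
ȳ = 48590.00 / 2210.00 = 21.99 cm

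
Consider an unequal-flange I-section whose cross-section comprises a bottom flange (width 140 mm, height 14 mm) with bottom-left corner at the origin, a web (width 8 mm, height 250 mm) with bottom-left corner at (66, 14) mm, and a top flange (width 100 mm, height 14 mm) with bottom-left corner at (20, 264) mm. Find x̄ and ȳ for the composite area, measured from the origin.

x̄ = 70.00 mm, ȳ = 125.21 mm

bottom flange: A = 140 × 14 = 1960.00, centroid at (70.00, 7.00).
web: A = 8 × 250 = 2000.00, centroid at (70.00, 139.00).
top flange: A = 100 × 14 = 1400.00, centroid at (70.00, 271.00).
ΣA = 5360.00 mm², ΣAx̄ = 375200.00 mm³, ΣAȳ = 671120.00 mm³.
x̄ = 375200.00/5360.00 = 70.00 mm; ȳ = 671120.00/5360.00 = 125.21 mm.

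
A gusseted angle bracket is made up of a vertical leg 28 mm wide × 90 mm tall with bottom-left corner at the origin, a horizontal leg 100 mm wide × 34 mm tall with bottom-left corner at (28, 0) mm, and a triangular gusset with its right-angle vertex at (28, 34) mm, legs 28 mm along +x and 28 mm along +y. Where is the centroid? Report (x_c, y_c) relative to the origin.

Part | A | x̄ᵢ | ȳᵢ | A·x̄ᵢ | A·ȳᵢ
vertical leg | 2520.00 | 14.00 | 45.00 | 35280.00 | 113400.00
horizontal leg | 3400.00 | 78.00 | 17.00 | 265200.00 | 57800.00
gusset | 392.00 | 37.33 | 43.33 | 14634.67 | 16986.67
Σ | 6312.00 |  |  | 315114.67 | 188186.67
x_c = 315114.67 / 6312.00 = 49.92 mm
y_c = 188186.67 / 6312.00 = 29.81 mm

x_c = 49.92 mm, y_c = 29.81 mm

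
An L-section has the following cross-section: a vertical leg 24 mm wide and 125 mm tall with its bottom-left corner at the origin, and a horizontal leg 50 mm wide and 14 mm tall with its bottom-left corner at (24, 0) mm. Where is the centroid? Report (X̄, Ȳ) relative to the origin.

vertical leg: A = 24 × 125 = 3000.00, centroid at (12.00, 62.50).
horizontal leg: A = 50 × 14 = 700.00, centroid at (49.00, 7.00).
ΣA = 3700.00 mm², ΣAX̄ = 70300.00 mm³, ΣAȲ = 192400.00 mm³.
X̄ = 70300.00/3700.00 = 19.00 mm; Ȳ = 192400.00/3700.00 = 52.00 mm.

X̄ = 19.00 mm, Ȳ = 52.00 mm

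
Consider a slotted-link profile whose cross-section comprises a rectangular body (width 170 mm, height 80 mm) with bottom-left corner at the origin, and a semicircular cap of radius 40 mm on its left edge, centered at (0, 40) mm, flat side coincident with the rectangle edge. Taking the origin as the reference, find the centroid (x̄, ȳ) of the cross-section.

x̄ = 69.09 mm, ȳ = 40.00 mm

Part | A | x̄ᵢ | ȳᵢ | A·x̄ᵢ | A·ȳᵢ
rectangular body | 13600.00 | 85.00 | 40.00 | 1156000.00 | 544000.00
semicircular end | 2513.27 | -16.98 | 40.00 | -42666.67 | 100530.96
Σ | 16113.27 |  |  | 1113333.33 | 644530.96
x̄ = 1113333.33 / 16113.27 = 69.09 mm
ȳ = 644530.96 / 16113.27 = 40.00 mm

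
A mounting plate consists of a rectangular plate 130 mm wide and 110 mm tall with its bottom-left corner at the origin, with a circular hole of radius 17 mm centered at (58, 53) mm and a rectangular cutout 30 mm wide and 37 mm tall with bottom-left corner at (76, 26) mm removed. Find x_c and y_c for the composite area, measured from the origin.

x_c = 63.17 mm, y_c = 56.10 mm

plate: A = 130 × 110 = 14300.00, centroid at (65.00, 55.00).
hole 1: A = −π·17² = -907.92, centroid at (58.00, 53.00).
hole 2: A = −(30 × 37) = -1110.00, centroid at (91.00, 44.50).
ΣA = 12282.08 mm², ΣAx_c = 775830.62 mm³, ΣAy_c = 688985.23 mm³.
x_c = 775830.62/12282.08 = 63.17 mm; y_c = 688985.23/12282.08 = 56.10 mm.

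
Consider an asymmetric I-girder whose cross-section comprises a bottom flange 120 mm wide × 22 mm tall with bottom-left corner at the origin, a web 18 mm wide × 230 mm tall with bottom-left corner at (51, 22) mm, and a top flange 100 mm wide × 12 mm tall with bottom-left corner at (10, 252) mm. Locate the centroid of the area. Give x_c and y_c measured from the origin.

bottom flange: A = 120 × 22 = 2640.00, centroid at (60.00, 11.00).
web: A = 18 × 230 = 4140.00, centroid at (60.00, 137.00).
top flange: A = 100 × 12 = 1200.00, centroid at (60.00, 258.00).
ΣA = 7980.00 mm²
ΣAx_c = (2640.00)(60.00) + (4140.00)(60.00) + (1200.00)(60.00) = 478800.00 mm³
ΣAy_c = (2640.00)(11.00) + (4140.00)(137.00) + (1200.00)(258.00) = 905820.00 mm³
x_c = 478800.00 / 7980.00 = 60.00 mm
y_c = 905820.00 / 7980.00 = 113.51 mm

x_c = 60.00 mm, y_c = 113.51 mm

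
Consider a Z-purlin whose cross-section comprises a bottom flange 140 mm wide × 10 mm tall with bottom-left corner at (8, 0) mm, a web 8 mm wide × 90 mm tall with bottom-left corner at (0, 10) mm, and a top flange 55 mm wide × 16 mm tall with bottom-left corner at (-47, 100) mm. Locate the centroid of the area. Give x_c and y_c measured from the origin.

x_c = 31.64 mm, y_c = 47.21 mm

bottom flange: A = 140 × 10 = 1400.00, centroid at (78.00, 5.00).
web: A = 8 × 90 = 720.00, centroid at (4.00, 55.00).
top flange: A = 55 × 16 = 880.00, centroid at (-19.50, 108.00).
ΣA = 3000.00 mm²
ΣAx_c = (1400.00)(78.00) + (720.00)(4.00) + (880.00)(-19.50) = 94920.00 mm³
ΣAy_c = (1400.00)(5.00) + (720.00)(55.00) + (880.00)(108.00) = 141640.00 mm³
x_c = 94920.00 / 3000.00 = 31.64 mm
y_c = 141640.00 / 3000.00 = 47.21 mm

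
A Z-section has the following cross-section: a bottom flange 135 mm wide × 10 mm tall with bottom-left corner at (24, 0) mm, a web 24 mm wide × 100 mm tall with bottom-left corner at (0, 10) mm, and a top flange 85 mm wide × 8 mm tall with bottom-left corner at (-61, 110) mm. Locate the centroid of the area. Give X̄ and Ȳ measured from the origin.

Part | A | x̄ᵢ | ȳᵢ | A·x̄ᵢ | A·ȳᵢ
bottom flange | 1350.00 | 91.50 | 5.00 | 123525.00 | 6750.00
web | 2400.00 | 12.00 | 60.00 | 28800.00 | 144000.00
top flange | 680.00 | -18.50 | 114.00 | -12580.00 | 77520.00
Σ | 4430.00 |  |  | 139745.00 | 228270.00
X̄ = 139745.00 / 4430.00 = 31.55 mm
Ȳ = 228270.00 / 4430.00 = 51.53 mm

X̄ = 31.55 mm, Ȳ = 51.53 mm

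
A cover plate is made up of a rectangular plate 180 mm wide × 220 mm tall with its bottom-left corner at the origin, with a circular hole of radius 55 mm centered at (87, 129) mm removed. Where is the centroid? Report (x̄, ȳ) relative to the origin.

plate: A = 180 × 220 = 39600.00, centroid at (90.00, 110.00).
hole: A = −π·55² = -9503.32, centroid at (87.00, 129.00).
ΣA = 30096.68 mm², ΣAx̄ = 2737211.35 mm³, ΣAȳ = 3130072.01 mm³.
x̄ = 2737211.35/30096.68 = 90.95 mm; ȳ = 3130072.01/30096.68 = 104.00 mm.

x̄ = 90.95 mm, ȳ = 104.00 mm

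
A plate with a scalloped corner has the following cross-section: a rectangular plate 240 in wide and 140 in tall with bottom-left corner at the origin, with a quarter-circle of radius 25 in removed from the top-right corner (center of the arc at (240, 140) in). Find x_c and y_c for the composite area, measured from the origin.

Part | A | x̄ᵢ | ȳᵢ | A·x̄ᵢ | A·ȳᵢ
plate | 33600.00 | 120.00 | 70.00 | 4032000.00 | 2352000.00
removed quarter-circle | -490.87 | 229.39 | 129.39 | -112601.39 | -63514.01
Σ | 33109.13 |  |  | 3919398.61 | 2288485.99
x_c = 3919398.61 / 33109.13 = 118.38 in
y_c = 2288485.99 / 33109.13 = 69.12 in

x_c = 118.38 in, y_c = 69.12 in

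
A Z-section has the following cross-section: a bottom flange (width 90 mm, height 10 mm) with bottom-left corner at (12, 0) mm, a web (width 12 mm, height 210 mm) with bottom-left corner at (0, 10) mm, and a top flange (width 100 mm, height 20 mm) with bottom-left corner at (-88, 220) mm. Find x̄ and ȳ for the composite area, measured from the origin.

x̄ = -1.77 mm, ȳ = 139.17 mm

Part | A | x̄ᵢ | ȳᵢ | A·x̄ᵢ | A·ȳᵢ
bottom flange | 900.00 | 57.00 | 5.00 | 51300.00 | 4500.00
web | 2520.00 | 6.00 | 115.00 | 15120.00 | 289800.00
top flange | 2000.00 | -38.00 | 230.00 | -76000.00 | 460000.00
Σ | 5420.00 |  |  | -9580.00 | 754300.00
x̄ = -9580.00 / 5420.00 = -1.77 mm
ȳ = 754300.00 / 5420.00 = 139.17 mm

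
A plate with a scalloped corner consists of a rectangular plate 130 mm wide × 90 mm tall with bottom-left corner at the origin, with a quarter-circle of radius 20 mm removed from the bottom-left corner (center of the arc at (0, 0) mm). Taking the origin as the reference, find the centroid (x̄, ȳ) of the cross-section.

x̄ = 66.56 mm, ȳ = 46.01 mm

Part | A | x̄ᵢ | ȳᵢ | A·x̄ᵢ | A·ȳᵢ
plate | 11700.00 | 65.00 | 45.00 | 760500.00 | 526500.00
removed quarter-circle | -314.16 | 8.49 | 8.49 | -2666.67 | -2666.67
Σ | 11385.84 |  |  | 757833.33 | 523833.33
x̄ = 757833.33 / 11385.84 = 66.56 mm
ȳ = 523833.33 / 11385.84 = 46.01 mm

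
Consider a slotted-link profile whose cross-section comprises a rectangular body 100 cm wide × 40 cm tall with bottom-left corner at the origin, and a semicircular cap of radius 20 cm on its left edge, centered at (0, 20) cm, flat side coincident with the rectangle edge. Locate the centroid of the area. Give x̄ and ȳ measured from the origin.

Part | A | x̄ᵢ | ȳᵢ | A·x̄ᵢ | A·ȳᵢ
rectangular body | 4000.00 | 50.00 | 20.00 | 200000.00 | 80000.00
semicircular end | 628.32 | -8.49 | 20.00 | -5333.33 | 12566.37
Σ | 4628.32 |  |  | 194666.67 | 92566.37
x̄ = 194666.67 / 4628.32 = 42.06 cm
ȳ = 92566.37 / 4628.32 = 20.00 cm

x̄ = 42.06 cm, ȳ = 20.00 cm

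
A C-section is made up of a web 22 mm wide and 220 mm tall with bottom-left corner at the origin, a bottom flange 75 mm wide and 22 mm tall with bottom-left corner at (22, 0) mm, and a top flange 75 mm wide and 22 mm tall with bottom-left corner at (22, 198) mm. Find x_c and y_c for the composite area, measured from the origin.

Part | A | x̄ᵢ | ȳᵢ | A·x̄ᵢ | A·ȳᵢ
web | 4840.00 | 11.00 | 110.00 | 53240.00 | 532400.00
bottom flange | 1650.00 | 59.50 | 11.00 | 98175.00 | 18150.00
top flange | 1650.00 | 59.50 | 209.00 | 98175.00 | 344850.00
Σ | 8140.00 |  |  | 249590.00 | 895400.00
x_c = 249590.00 / 8140.00 = 30.66 mm
y_c = 895400.00 / 8140.00 = 110.00 mm

x_c = 30.66 mm, y_c = 110.00 mm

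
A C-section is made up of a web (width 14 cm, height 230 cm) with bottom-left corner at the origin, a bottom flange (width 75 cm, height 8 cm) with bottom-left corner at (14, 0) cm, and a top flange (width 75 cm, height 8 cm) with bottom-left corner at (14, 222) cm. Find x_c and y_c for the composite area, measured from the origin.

x_c = 19.08 cm, y_c = 115.00 cm

web: A = 14 × 230 = 3220.00, centroid at (7.00, 115.00).
bottom flange: A = 75 × 8 = 600.00, centroid at (51.50, 4.00).
top flange: A = 75 × 8 = 600.00, centroid at (51.50, 226.00).
ΣA = 4420.00 cm²
ΣAx_c = (3220.00)(7.00) + (600.00)(51.50) + (600.00)(51.50) = 84340.00 cm³
ΣAy_c = (3220.00)(115.00) + (600.00)(4.00) + (600.00)(226.00) = 508300.00 cm³
x_c = 84340.00 / 4420.00 = 19.08 cm
y_c = 508300.00 / 4420.00 = 115.00 cm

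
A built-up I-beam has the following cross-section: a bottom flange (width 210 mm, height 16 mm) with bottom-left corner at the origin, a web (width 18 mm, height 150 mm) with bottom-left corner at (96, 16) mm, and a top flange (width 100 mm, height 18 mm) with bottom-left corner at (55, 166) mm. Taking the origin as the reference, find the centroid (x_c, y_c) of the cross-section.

Part | A | x̄ᵢ | ȳᵢ | A·x̄ᵢ | A·ȳᵢ
bottom flange | 3360.00 | 105.00 | 8.00 | 352800.00 | 26880.00
web | 2700.00 | 105.00 | 91.00 | 283500.00 | 245700.00
top flange | 1800.00 | 105.00 | 175.00 | 189000.00 | 315000.00
Σ | 7860.00 |  |  | 825300.00 | 587580.00
x_c = 825300.00 / 7860.00 = 105.00 mm
y_c = 587580.00 / 7860.00 = 74.76 mm

x_c = 105.00 mm, y_c = 74.76 mm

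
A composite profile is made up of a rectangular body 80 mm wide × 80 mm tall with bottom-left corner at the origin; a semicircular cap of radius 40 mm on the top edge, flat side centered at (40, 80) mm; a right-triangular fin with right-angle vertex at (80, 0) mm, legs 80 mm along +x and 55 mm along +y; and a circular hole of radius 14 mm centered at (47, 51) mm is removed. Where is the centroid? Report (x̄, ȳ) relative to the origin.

rectangular body: A = 80 × 80 = 6400.00, centroid at (40.00, 40.00).
semicircular top: A = ½π·40² = 2513.27, centroid at (40.00, 96.98).
triangular fin: A = ½·80·55 = 2200.00, centroid at (106.67, 18.33).
hole: A = −π·14² = -615.75, centroid at (47.00, 51.00).
ΣA = 10497.52 mm²
ΣAx̄ = (6400.00)(40.00) + (2513.27)(40.00) + (2200.00)(106.67) + (-615.75)(47.00) = 562257.28 mm³
ΣAȳ = (6400.00)(40.00) + (2513.27)(96.98) + (2200.00)(18.33) + (-615.75)(51.00) = 508658.57 mm³
x̄ = 562257.28 / 10497.52 = 53.56 mm
ȳ = 508658.57 / 10497.52 = 48.46 mm

x̄ = 53.56 mm, ȳ = 48.46 mm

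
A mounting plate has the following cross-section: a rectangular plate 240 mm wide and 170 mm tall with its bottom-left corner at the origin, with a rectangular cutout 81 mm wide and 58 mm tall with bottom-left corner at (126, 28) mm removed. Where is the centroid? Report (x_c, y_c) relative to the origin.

x_c = 113.95 mm, y_c = 88.64 mm

plate: A = 240 × 170 = 40800.00, centroid at (120.00, 85.00).
hole: A = −(81 × 58) = -4698.00, centroid at (166.50, 57.00).
ΣA = 36102.00 mm², ΣAx_c = 4113783.00 mm³, ΣAy_c = 3200214.00 mm³.
x_c = 4113783.00/36102.00 = 113.95 mm; y_c = 3200214.00/36102.00 = 88.64 mm.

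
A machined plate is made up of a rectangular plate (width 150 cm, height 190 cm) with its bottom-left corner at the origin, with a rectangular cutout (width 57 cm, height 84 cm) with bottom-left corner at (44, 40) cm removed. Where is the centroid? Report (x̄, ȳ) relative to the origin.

x̄ = 75.50 cm, ȳ = 97.62 cm

plate: A = 150 × 190 = 28500.00, centroid at (75.00, 95.00).
hole: A = −(57 × 84) = -4788.00, centroid at (72.50, 82.00).
ΣA = 23712.00 cm², ΣAx̄ = 1790370.00 cm³, ΣAȳ = 2314884.00 cm³.
x̄ = 1790370.00/23712.00 = 75.50 cm; ȳ = 2314884.00/23712.00 = 97.62 cm.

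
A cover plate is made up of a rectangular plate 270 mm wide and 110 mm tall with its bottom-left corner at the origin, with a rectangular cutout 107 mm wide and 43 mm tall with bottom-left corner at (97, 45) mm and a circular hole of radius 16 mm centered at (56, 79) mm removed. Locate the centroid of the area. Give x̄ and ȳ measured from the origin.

plate: A = 270 × 110 = 29700.00, centroid at (135.00, 55.00).
hole 1: A = −(107 × 43) = -4601.00, centroid at (150.50, 66.50).
hole 2: A = −π·16² = -804.25, centroid at (56.00, 79.00).
ΣA = 24294.75 mm², ΣAx̄ = 3272011.63 mm³, ΣAȳ = 1263997.93 mm³.
x̄ = 3272011.63/24294.75 = 134.68 mm; ȳ = 1263997.93/24294.75 = 52.03 mm.

x̄ = 134.68 mm, ȳ = 52.03 mm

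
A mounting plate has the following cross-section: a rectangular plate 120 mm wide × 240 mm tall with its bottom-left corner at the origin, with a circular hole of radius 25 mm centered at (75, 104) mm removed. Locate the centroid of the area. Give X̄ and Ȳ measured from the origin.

Part | A | x̄ᵢ | ȳᵢ | A·x̄ᵢ | A·ȳᵢ
plate | 28800.00 | 60.00 | 120.00 | 1728000.00 | 3456000.00
hole | -1963.50 | 75.00 | 104.00 | -147262.16 | -204203.52
Σ | 26836.50 |  |  | 1580737.84 | 3251796.48
X̄ = 1580737.84 / 26836.50 = 58.90 mm
Ȳ = 3251796.48 / 26836.50 = 121.17 mm

X̄ = 58.90 mm, Ȳ = 121.17 mm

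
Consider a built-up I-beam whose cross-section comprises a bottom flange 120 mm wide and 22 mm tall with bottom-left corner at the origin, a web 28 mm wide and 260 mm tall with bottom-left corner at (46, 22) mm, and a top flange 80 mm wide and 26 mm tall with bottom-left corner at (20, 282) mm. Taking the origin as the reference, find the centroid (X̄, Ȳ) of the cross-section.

bottom flange: A = 120 × 22 = 2640.00, centroid at (60.00, 11.00).
web: A = 28 × 260 = 7280.00, centroid at (60.00, 152.00).
top flange: A = 80 × 26 = 2080.00, centroid at (60.00, 295.00).
ΣA = 12000.00 mm²
ΣAX̄ = (2640.00)(60.00) + (7280.00)(60.00) + (2080.00)(60.00) = 720000.00 mm³
ΣAȲ = (2640.00)(11.00) + (7280.00)(152.00) + (2080.00)(295.00) = 1749200.00 mm³
X̄ = 720000.00 / 12000.00 = 60.00 mm
Ȳ = 1749200.00 / 12000.00 = 145.77 mm

X̄ = 60.00 mm, Ȳ = 145.77 mm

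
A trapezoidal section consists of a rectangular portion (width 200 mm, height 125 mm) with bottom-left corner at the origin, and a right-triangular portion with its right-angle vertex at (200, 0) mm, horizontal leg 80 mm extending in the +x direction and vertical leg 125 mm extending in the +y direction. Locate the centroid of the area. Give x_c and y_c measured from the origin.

rectangular portion: A = 200 × 125 = 25000.00, centroid at (100.00, 62.50).
triangular portion: A = ½·80·125 = 5000.00, centroid at (226.67, 41.67).
ΣA = 30000.00 mm²
ΣAx_c = (25000.00)(100.00) + (5000.00)(226.67) = 3633333.33 mm³
ΣAy_c = (25000.00)(62.50) + (5000.00)(41.67) = 1770833.33 mm³
x_c = 3633333.33 / 30000.00 = 121.11 mm
y_c = 1770833.33 / 30000.00 = 59.03 mm

x_c = 121.11 mm, y_c = 59.03 mm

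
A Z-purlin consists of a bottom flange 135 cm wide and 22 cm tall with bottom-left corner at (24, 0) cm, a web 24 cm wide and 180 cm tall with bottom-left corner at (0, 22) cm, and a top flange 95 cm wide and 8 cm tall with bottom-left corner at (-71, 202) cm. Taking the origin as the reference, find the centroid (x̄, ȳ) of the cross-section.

x̄ = 37.98 cm, ȳ = 83.61 cm

bottom flange: A = 135 × 22 = 2970.00, centroid at (91.50, 11.00).
web: A = 24 × 180 = 4320.00, centroid at (12.00, 112.00).
top flange: A = 95 × 8 = 760.00, centroid at (-23.50, 206.00).
ΣA = 8050.00 cm², ΣAx̄ = 305735.00 cm³, ΣAȳ = 673070.00 cm³.
x̄ = 305735.00/8050.00 = 37.98 cm; ȳ = 673070.00/8050.00 = 83.61 cm.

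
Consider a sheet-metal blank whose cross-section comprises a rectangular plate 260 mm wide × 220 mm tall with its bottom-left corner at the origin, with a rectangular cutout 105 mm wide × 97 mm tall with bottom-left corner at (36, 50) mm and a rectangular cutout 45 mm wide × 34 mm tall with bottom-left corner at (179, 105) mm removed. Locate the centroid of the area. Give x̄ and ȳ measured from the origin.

x̄ = 136.89 mm, ȳ = 112.17 mm

plate: A = 260 × 220 = 57200.00, centroid at (130.00, 110.00).
hole 1: A = −(105 × 97) = -10185.00, centroid at (88.50, 98.50).
hole 2: A = −(45 × 34) = -1530.00, centroid at (201.50, 122.00).
ΣA = 45485.00 mm²
ΣAx̄ = (57200.00)(130.00) + (-10185.00)(88.50) + (-1530.00)(201.50) = 6226332.50 mm³
ΣAȳ = (57200.00)(110.00) + (-10185.00)(98.50) + (-1530.00)(122.00) = 5102117.50 mm³
x̄ = 6226332.50 / 45485.00 = 136.89 mm
ȳ = 5102117.50 / 45485.00 = 112.17 mm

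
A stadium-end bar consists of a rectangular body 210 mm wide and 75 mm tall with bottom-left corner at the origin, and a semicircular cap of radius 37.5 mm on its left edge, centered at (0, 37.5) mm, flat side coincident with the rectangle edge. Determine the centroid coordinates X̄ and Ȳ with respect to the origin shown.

Part | A | x̄ᵢ | ȳᵢ | A·x̄ᵢ | A·ȳᵢ
rectangular body | 15750.00 | 105.00 | 37.50 | 1653750.00 | 590625.00
semicircular end | 2208.93 | -15.92 | 37.50 | -35156.25 | 82834.96
Σ | 17958.93 |  |  | 1618593.75 | 673459.96
X̄ = 1618593.75 / 17958.93 = 90.13 mm
Ȳ = 673459.96 / 17958.93 = 37.50 mm

X̄ = 90.13 mm, Ȳ = 37.50 mm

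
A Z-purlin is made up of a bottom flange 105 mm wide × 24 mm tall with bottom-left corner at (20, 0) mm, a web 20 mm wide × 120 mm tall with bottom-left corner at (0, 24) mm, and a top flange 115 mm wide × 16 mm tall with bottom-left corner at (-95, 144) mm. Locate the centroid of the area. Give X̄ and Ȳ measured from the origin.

X̄ = 20.37 mm, Ȳ = 75.67 mm

Part | A | x̄ᵢ | ȳᵢ | A·x̄ᵢ | A·ȳᵢ
bottom flange | 2520.00 | 72.50 | 12.00 | 182700.00 | 30240.00
web | 2400.00 | 10.00 | 84.00 | 24000.00 | 201600.00
top flange | 1840.00 | -37.50 | 152.00 | -69000.00 | 279680.00
Σ | 6760.00 |  |  | 137700.00 | 511520.00
X̄ = 137700.00 / 6760.00 = 20.37 mm
Ȳ = 511520.00 / 6760.00 = 75.67 mm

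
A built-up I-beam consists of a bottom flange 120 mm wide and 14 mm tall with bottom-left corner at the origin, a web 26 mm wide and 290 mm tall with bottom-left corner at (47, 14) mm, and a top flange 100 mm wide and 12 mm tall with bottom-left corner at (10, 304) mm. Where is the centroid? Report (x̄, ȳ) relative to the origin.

x̄ = 60.00 mm, ȳ = 151.88 mm

Part | A | x̄ᵢ | ȳᵢ | A·x̄ᵢ | A·ȳᵢ
bottom flange | 1680.00 | 60.00 | 7.00 | 100800.00 | 11760.00
web | 7540.00 | 60.00 | 159.00 | 452400.00 | 1198860.00
top flange | 1200.00 | 60.00 | 310.00 | 72000.00 | 372000.00
Σ | 10420.00 |  |  | 625200.00 | 1582620.00
x̄ = 625200.00 / 10420.00 = 60.00 mm
ȳ = 1582620.00 / 10420.00 = 151.88 mm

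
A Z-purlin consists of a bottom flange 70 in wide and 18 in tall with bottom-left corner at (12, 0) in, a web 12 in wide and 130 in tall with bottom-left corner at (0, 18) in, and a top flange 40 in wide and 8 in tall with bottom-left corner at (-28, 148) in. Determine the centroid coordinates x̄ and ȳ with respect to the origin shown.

bottom flange: A = 70 × 18 = 1260.00, centroid at (47.00, 9.00).
web: A = 12 × 130 = 1560.00, centroid at (6.00, 83.00).
top flange: A = 40 × 8 = 320.00, centroid at (-8.00, 152.00).
ΣA = 3140.00 in², ΣAx̄ = 66020.00 in³, ΣAȳ = 189460.00 in³.
x̄ = 66020.00/3140.00 = 21.03 in; ȳ = 189460.00/3140.00 = 60.34 in.

x̄ = 21.03 in, ȳ = 60.34 in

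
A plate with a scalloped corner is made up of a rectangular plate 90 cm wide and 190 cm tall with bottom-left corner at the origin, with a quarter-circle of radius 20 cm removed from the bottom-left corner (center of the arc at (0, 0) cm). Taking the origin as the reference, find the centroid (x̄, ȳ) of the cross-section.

x̄ = 45.68 cm, ȳ = 96.62 cm

plate: A = 90 × 190 = 17100.00, centroid at (45.00, 95.00).
removed quarter-circle: A = −¼π·20² = -314.16, centroid at (8.49, 8.49).
ΣA = 16785.84 cm²
ΣAx̄ = (17100.00)(45.00) + (-314.16)(8.49) = 766833.33 cm³
ΣAȳ = (17100.00)(95.00) + (-314.16)(8.49) = 1621833.33 cm³
x̄ = 766833.33 / 16785.84 = 45.68 cm
ȳ = 1621833.33 / 16785.84 = 96.62 cm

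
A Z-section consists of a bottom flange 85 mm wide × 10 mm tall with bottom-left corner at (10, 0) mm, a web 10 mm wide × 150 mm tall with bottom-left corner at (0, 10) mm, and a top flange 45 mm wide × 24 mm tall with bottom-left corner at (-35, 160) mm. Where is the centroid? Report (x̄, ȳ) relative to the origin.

x̄ = 11.26 mm, ȳ = 92.57 mm

bottom flange: A = 85 × 10 = 850.00, centroid at (52.50, 5.00).
web: A = 10 × 150 = 1500.00, centroid at (5.00, 85.00).
top flange: A = 45 × 24 = 1080.00, centroid at (-12.50, 172.00).
ΣA = 3430.00 mm², ΣAx̄ = 38625.00 mm³, ΣAȳ = 317510.00 mm³.
x̄ = 38625.00/3430.00 = 11.26 mm; ȳ = 317510.00/3430.00 = 92.57 mm.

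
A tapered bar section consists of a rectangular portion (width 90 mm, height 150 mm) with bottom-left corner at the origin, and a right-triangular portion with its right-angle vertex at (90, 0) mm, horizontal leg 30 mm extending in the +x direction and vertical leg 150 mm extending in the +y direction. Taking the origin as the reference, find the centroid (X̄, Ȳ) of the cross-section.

rectangular portion: A = 90 × 150 = 13500.00, centroid at (45.00, 75.00).
triangular portion: A = ½·30·150 = 2250.00, centroid at (100.00, 50.00).
ΣA = 15750.00 mm², ΣAX̄ = 832500.00 mm³, ΣAȲ = 1125000.00 mm³.
X̄ = 832500.00/15750.00 = 52.86 mm; Ȳ = 1125000.00/15750.00 = 71.43 mm.

X̄ = 52.86 mm, Ȳ = 71.43 mm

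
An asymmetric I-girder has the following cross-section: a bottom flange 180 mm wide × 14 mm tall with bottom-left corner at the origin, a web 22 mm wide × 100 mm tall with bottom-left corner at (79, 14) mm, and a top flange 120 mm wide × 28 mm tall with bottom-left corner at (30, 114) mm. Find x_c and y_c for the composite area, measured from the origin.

bottom flange: A = 180 × 14 = 2520.00, centroid at (90.00, 7.00).
web: A = 22 × 100 = 2200.00, centroid at (90.00, 64.00).
top flange: A = 120 × 28 = 3360.00, centroid at (90.00, 128.00).
ΣA = 8080.00 mm², ΣAx_c = 727200.00 mm³, ΣAy_c = 588520.00 mm³.
x_c = 727200.00/8080.00 = 90.00 mm; y_c = 588520.00/8080.00 = 72.84 mm.

x_c = 90.00 mm, y_c = 72.84 mm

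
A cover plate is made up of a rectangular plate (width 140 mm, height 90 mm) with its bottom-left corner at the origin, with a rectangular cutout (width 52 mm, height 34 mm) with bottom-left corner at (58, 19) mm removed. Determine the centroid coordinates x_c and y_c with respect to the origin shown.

plate: A = 140 × 90 = 12600.00, centroid at (70.00, 45.00).
hole: A = −(52 × 34) = -1768.00, centroid at (84.00, 36.00).
ΣA = 10832.00 mm²
ΣAx_c = (12600.00)(70.00) + (-1768.00)(84.00) = 733488.00 mm³
ΣAy_c = (12600.00)(45.00) + (-1768.00)(36.00) = 503352.00 mm³
x_c = 733488.00 / 10832.00 = 67.71 mm
y_c = 503352.00 / 10832.00 = 46.47 mm

x_c = 67.71 mm, y_c = 46.47 mm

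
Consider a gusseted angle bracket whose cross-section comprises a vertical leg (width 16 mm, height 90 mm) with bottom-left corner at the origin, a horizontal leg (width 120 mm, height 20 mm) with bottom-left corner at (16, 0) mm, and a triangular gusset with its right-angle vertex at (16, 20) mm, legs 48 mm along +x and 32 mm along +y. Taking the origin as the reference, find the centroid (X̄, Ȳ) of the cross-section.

X̄ = 47.42 mm, Ȳ = 24.38 mm

Part | A | x̄ᵢ | ȳᵢ | A·x̄ᵢ | A·ȳᵢ
vertical leg | 1440.00 | 8.00 | 45.00 | 11520.00 | 64800.00
horizontal leg | 2400.00 | 76.00 | 10.00 | 182400.00 | 24000.00
gusset | 768.00 | 32.00 | 30.67 | 24576.00 | 23552.00
Σ | 4608.00 |  |  | 218496.00 | 112352.00
X̄ = 218496.00 / 4608.00 = 47.42 mm
Ȳ = 112352.00 / 4608.00 = 24.38 mm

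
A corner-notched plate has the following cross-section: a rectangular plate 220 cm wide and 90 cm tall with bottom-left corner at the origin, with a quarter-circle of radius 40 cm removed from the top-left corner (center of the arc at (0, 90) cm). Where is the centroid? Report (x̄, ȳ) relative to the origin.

x̄ = 116.30 cm, ȳ = 43.10 cm

plate: A = 220 × 90 = 19800.00, centroid at (110.00, 45.00).
removed quarter-circle: A = −¼π·40² = -1256.64, centroid at (16.98, 73.02).
ΣA = 18543.36 cm²
ΣAx̄ = (19800.00)(110.00) + (-1256.64)(16.98) = 2156666.67 cm³
ΣAȳ = (19800.00)(45.00) + (-1256.64)(73.02) = 799236.00 cm³
x̄ = 2156666.67 / 18543.36 = 116.30 cm
ȳ = 799236.00 / 18543.36 = 43.10 cm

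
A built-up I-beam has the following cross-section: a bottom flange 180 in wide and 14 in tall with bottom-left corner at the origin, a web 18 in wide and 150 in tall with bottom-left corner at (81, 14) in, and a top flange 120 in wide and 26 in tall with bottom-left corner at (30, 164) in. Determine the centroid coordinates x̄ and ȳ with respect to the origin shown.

bottom flange: A = 180 × 14 = 2520.00, centroid at (90.00, 7.00).
web: A = 18 × 150 = 2700.00, centroid at (90.00, 89.00).
top flange: A = 120 × 26 = 3120.00, centroid at (90.00, 177.00).
ΣA = 8340.00 in², ΣAx̄ = 750600.00 in³, ΣAȳ = 810180.00 in³.
x̄ = 750600.00/8340.00 = 90.00 in; ȳ = 810180.00/8340.00 = 97.14 in.

x̄ = 90.00 in, ȳ = 97.14 in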